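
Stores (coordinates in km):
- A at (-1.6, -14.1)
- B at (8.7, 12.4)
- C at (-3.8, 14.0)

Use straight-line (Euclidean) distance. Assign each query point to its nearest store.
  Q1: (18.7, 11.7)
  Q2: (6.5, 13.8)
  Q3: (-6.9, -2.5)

Q1 at (18.7, 11.7):
  A: 32.8 km
  B: 10.0 km
  C: 22.6 km
  → nearest: B (10.0 km)
Q2 at (6.5, 13.8):
  A: 29.1 km
  B: 2.6 km
  C: 10.3 km
  → nearest: B (2.6 km)
Q3 at (-6.9, -2.5):
  A: 12.8 km
  B: 21.6 km
  C: 16.8 km
  → nearest: A (12.8 km)

Q1→B; Q2→B; Q3→A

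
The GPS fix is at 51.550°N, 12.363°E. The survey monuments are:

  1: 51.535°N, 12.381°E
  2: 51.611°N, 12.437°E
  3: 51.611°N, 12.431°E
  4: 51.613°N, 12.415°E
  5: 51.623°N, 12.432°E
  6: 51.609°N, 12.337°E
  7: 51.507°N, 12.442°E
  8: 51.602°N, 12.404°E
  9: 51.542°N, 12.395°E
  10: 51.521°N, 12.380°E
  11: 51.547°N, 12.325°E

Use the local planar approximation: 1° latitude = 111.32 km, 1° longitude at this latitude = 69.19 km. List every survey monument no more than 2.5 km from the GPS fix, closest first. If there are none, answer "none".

1, 9

Distances from 51.550°N, 12.363°E:
1: √((-0.015·111.32)² + (0.018·69.19)²) = √(2.78823 + 1.55107) = 2.083 km
2: √((0.061·111.32)² + (0.074·69.19)²) = √(46.11116 + 26.21501) = 8.504 km
3: √((0.061·111.32)² + (0.068·69.19)²) = √(46.11116 + 22.13627) = 8.261 km
4: √((0.063·111.32)² + (0.052·69.19)²) = √(49.18441 + 12.94474) = 7.882 km
5: √((0.073·111.32)² + (0.069·69.19)²) = √(66.03773 + 22.79213) = 9.425 km
6: √((0.059·111.32)² + (-0.026·69.19)²) = √(43.13705 + 3.23619) = 6.810 km
7: √((-0.043·111.32)² + (0.079·69.19)²) = √(22.91307 + 29.87727) = 7.266 km
8: √((0.052·111.32)² + (0.041·69.19)²) = √(33.50835 + 8.04738) = 6.446 km
9: √((-0.008·111.32)² + (0.032·69.19)²) = √(0.79310 + 4.90215) = 2.386 km
10: √((-0.029·111.32)² + (0.017·69.19)²) = √(10.42179 + 1.38352) = 3.436 km
11: √((-0.003·111.32)² + (-0.038·69.19)²) = √(0.11153 + 6.91280) = 2.650 km
Threshold 2.5 km: 1 (2.083 km), 9 (2.386 km) are within range.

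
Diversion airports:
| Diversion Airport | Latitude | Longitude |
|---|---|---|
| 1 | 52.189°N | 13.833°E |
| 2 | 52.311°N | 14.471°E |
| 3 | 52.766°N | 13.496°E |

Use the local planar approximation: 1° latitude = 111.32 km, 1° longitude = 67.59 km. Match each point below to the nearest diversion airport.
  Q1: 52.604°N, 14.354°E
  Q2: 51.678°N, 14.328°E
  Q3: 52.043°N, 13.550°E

Q1 at 52.604°N, 14.354°E:
  1: 58.089 km
  2: 33.562 km
  3: 60.732 km
  → nearest: 2 (33.562 km)
Q2 at 51.678°N, 14.328°E:
  1: 65.994 km
  2: 71.125 km
  3: 133.535 km
  → nearest: 1 (65.994 km)
Q3 at 52.043°N, 13.550°E:
  1: 25.100 km
  2: 69.030 km
  3: 80.567 km
  → nearest: 1 (25.100 km)

Q1→2; Q2→1; Q3→1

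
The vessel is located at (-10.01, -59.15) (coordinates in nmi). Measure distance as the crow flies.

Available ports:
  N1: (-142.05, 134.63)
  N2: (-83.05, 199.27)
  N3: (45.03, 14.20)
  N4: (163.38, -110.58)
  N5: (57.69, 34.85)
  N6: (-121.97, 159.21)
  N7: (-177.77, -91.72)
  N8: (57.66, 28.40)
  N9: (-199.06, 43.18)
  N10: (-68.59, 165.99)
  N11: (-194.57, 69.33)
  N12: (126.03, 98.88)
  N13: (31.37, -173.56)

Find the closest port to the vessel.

N3

Distances from (-10.01, -59.15):
N1: √((-132.04)² + (193.78)²) = √(17434.5616 + 37550.6884) = 234.49 nmi
N2: √((-73.04)² + (258.42)²) = √(5334.8416 + 66780.8964) = 268.54 nmi
N3: √((55.04)² + (73.35)²) = √(3029.4016 + 5380.2225) = 91.70 nmi
N4: √((173.39)² + (-51.43)²) = √(30064.0921 + 2645.0449) = 180.86 nmi
N5: √((67.70)² + (94.00)²) = √(4583.2900 + 8836.0000) = 115.84 nmi
N6: √((-111.96)² + (218.36)²) = √(12535.0416 + 47681.0896) = 245.39 nmi
N7: √((-167.76)² + (-32.57)²) = √(28143.4176 + 1060.8049) = 170.89 nmi
N8: √((67.67)² + (87.55)²) = √(4579.2289 + 7665.0025) = 110.65 nmi
N9: √((-189.05)² + (102.33)²) = √(35739.9025 + 10471.4289) = 214.97 nmi
N10: √((-58.58)² + (225.14)²) = √(3431.6164 + 50688.0196) = 232.64 nmi
N11: √((-184.56)² + (128.48)²) = √(34062.3936 + 16507.1104) = 224.88 nmi
N12: √((136.04)² + (158.03)²) = √(18506.8816 + 24973.4809) = 208.52 nmi
N13: √((41.38)² + (-114.41)²) = √(1712.3044 + 13089.6481) = 121.66 nmi
Minimum: N3 at 91.70 nmi.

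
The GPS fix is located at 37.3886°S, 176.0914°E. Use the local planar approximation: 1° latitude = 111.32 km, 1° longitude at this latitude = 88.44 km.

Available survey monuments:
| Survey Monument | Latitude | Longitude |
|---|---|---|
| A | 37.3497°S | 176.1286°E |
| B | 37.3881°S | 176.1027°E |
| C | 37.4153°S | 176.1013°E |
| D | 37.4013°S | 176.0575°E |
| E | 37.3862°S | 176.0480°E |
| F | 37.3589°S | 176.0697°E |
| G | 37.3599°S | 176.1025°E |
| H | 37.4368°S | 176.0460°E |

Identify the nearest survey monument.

Distances from 37.3886°S, 176.0914°E:
A: √((0.0389·111.32)² + (0.0372·88.44)²) = √(18.751914 + 10.823889) = 5.4384 km
B: √((0.0005·111.32)² + (0.0113·88.44)²) = √(0.003098 + 0.998744) = 1.0009 km
C: √((-0.0267·111.32)² + (0.0099·88.44)²) = √(8.834234 + 0.766598) = 3.0985 km
D: √((-0.0127·111.32)² + (-0.0339·88.44)²) = √(1.998729 + 8.988700) = 3.3147 km
E: √((0.0024·111.32)² + (-0.0434·88.44)²) = √(0.071379 + 14.732516) = 3.8476 km
F: √((0.0297·111.32)² + (-0.0217·88.44)²) = √(10.930985 + 3.683129) = 3.8228 km
G: √((0.0287·111.32)² + (0.0111·88.44)²) = √(10.207284 + 0.963703) = 3.3423 km
H: √((-0.0482·111.32)² + (-0.0454·88.44)²) = √(28.789921 + 16.121638) = 6.7016 km
Minimum: B at 1.0009 km.

B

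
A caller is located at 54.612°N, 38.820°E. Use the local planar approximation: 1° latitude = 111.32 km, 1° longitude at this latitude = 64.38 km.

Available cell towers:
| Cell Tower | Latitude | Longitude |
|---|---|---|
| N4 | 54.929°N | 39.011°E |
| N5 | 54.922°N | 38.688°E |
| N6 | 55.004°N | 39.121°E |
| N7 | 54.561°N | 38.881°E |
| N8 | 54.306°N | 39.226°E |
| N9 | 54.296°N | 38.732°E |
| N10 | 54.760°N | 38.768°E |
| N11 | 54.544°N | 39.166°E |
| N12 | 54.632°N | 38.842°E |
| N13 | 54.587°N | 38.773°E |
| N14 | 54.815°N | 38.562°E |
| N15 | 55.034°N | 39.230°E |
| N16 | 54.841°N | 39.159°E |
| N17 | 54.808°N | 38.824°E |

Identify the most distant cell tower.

N15

Distances from 54.612°N, 38.820°E:
N4: 37.370 km
N5: 35.540 km
N6: 47.747 km
N7: 6.903 km
N8: 42.937 km
N9: 35.630 km
N10: 16.812 km
N11: 23.527 km
N12: 2.639 km
N13: 4.111 km
N14: 28.046 km
N15: 53.885 km
N16: 33.559 km
N17: 21.820 km
Maximum: N15 at 53.885 km.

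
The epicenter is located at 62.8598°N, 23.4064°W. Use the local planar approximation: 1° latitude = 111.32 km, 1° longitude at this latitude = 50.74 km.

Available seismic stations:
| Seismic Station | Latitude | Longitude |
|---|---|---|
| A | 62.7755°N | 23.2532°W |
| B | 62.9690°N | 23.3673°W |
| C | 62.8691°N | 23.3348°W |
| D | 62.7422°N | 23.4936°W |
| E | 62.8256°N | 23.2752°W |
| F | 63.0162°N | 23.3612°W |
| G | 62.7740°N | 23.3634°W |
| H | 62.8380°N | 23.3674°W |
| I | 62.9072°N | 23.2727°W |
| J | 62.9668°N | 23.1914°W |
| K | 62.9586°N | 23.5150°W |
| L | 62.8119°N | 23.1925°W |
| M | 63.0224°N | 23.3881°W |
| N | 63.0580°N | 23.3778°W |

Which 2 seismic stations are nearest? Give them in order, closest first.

Distances from 62.8598°N, 23.4064°W:
A: √((-0.0843·111.32)² + (0.1532·50.74)²) = √(88.064636 + 60.425250) = 12.1856 km
B: √((0.1092·111.32)² + (0.0391·50.74)²) = √(147.771837 + 3.935994) = 12.3170 km
C: √((0.0093·111.32)² + (0.0716·50.74)²) = √(1.071796 + 13.198573) = 3.7776 km
D: √((-0.1176·111.32)² + (-0.0872·50.74)²) = √(171.380355 + 19.576448) = 13.8187 km
E: √((-0.0342·111.32)² + (0.1312·50.74)²) = √(14.494345 + 44.316821) = 7.6688 km
F: √((0.1564·111.32)² + (0.0452·50.74)²) = √(303.123700 + 5.259904) = 17.5609 km
G: √((-0.0858·111.32)² + (0.0430·50.74)²) = √(91.226491 + 4.760339) = 9.7973 km
H: √((-0.0218·111.32)² + (0.0390·50.74)²) = √(5.889242 + 3.915887) = 3.1313 km
I: √((0.0474·111.32)² + (0.1337·50.74)²) = √(27.842170 + 46.021815) = 8.5944 km
J: √((0.1070·111.32)² + (0.2150·50.74)²) = √(141.877638 + 119.008463) = 16.1520 km
K: √((0.0988·111.32)² + (-0.1086·50.74)²) = √(120.965155 + 30.364111) = 12.3016 km
L: √((-0.0479·111.32)² + (0.2139·50.74)²) = √(28.432655 + 117.793817) = 12.0924 km
M: √((0.1626·111.32)² + (0.0183·50.74)²) = √(327.632879 + 0.862190) = 18.1244 km
N: √((0.1982·111.32)² + (0.0286·50.74)²) = √(486.803504 + 2.105877) = 22.1113 km
Sorted: H (3.1313 km) < C (3.7776 km) < E (7.6688 km) < I (8.5944 km) < …

H, C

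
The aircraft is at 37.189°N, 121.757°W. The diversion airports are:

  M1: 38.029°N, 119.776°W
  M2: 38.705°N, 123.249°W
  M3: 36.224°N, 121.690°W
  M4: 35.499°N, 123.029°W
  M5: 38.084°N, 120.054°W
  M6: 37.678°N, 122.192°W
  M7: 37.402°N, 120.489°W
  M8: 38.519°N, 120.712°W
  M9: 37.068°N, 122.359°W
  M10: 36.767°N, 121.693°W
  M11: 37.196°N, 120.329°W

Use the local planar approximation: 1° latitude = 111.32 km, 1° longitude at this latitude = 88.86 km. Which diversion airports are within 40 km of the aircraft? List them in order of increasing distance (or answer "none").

Distances from 37.189°N, 121.757°W:
M1: √((0.840·111.32)² + (1.981·88.86)²) = √(8743.89568 + 30987.14532) = 199.326 km
M2: √((1.516·111.32)² + (-1.492·88.86)²) = √(28480.31562 + 17577.22306) = 214.610 km
M3: √((-0.965·111.32)² + (0.067·88.86)²) = √(11539.87281 + 35.44559) = 107.589 km
M4: √((-1.690·111.32)² + (-1.272·88.86)²) = √(35393.19791 + 12775.76282) = 219.474 km
M5: √((0.895·111.32)² + (1.703·88.86)²) = √(9926.41587 + 22900.33912) = 181.182 km
M6: √((0.489·111.32)² + (-0.435·88.86)²) = √(2963.22148 + 1494.13945) = 66.763 km
M7: √((0.213·111.32)² + (1.268·88.86)²) = √(562.21911 + 12695.53844) = 115.142 km
M8: √((1.330·111.32)² + (1.045·88.86)²) = √(21920.46069 + 8622.73817) = 174.766 km
M9: √((-0.121·111.32)² + (-0.602·88.86)²) = √(181.43336 + 2861.57808) = 55.163 km
M10: √((-0.422·111.32)² + (0.064·88.86)²) = √(2206.84229 + 32.34242) = 47.320 km
M11: √((0.007·111.32)² + (1.428·88.86)²) = √(0.60721 + 16101.59997) = 126.894 km
Threshold 40 km: none within range.

none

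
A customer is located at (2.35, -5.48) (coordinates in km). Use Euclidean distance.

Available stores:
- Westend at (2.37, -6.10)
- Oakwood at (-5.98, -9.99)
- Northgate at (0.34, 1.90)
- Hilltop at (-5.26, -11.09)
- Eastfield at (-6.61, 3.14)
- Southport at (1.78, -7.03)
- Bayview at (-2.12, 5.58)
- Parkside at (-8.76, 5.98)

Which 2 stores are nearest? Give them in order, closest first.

Westend, Southport

Distances from (2.35, -5.48):
Westend: 0.62 km
Oakwood: 9.47 km
Northgate: 7.65 km
Hilltop: 9.45 km
Eastfield: 12.43 km
Southport: 1.65 km
Bayview: 11.93 km
Parkside: 15.96 km
Sorted: Westend (0.62 km) < Southport (1.65 km) < Northgate (7.65 km) < Hilltop (9.45 km) < …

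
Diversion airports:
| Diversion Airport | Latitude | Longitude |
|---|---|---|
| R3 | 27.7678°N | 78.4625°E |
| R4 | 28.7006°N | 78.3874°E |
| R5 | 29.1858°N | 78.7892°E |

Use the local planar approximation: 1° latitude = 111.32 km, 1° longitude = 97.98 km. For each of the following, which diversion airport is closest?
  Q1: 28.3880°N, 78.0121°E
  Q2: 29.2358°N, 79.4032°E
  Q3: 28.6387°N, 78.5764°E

Q1→R4; Q2→R5; Q3→R4

Q1 at 28.3880°N, 78.0121°E:
  R3: √((-0.6202·111.32)² + (0.4504·97.98)²) = √(4766.613286 + 1947.473846) = 81.9395 km
  R4: √((0.3126·111.32)² + (0.3753·97.98)²) = √(1210.944789 + 1352.172188) = 50.6272 km
  R5: √((0.7978·111.32)² + (0.7771·97.98)²) = √(7887.410773 + 5797.338888) = 116.9818 km
  → nearest: R4 (50.6272 km)
Q2 at 29.2358°N, 79.4032°E:
  R3: √((-1.4680·111.32)² + (-0.9407·97.98)²) = √(26705.364283 + 8495.269451) = 187.6183 km
  R4: √((-0.5352·111.32)² + (-1.0158·97.98)²) = √(3549.593373 + 9905.839505) = 115.9976 km
  R5: √((-0.0500·111.32)² + (-0.6140·97.98)²) = √(30.980356 + 3619.191910) = 60.4167 km
  → nearest: R5 (60.4167 km)
Q3 at 28.6387°N, 78.5764°E:
  R3: √((-0.8709·111.32)² + (-0.1139·97.98)²) = √(9399.028715 + 124.543859) = 97.5888 km
  R4: √((0.0619·111.32)² + (-0.1890·97.98)²) = √(47.481857 + 342.924472) = 19.7587 km
  R5: √((0.5471·111.32)² + (0.2128·97.98)²) = √(3709.196360 + 434.728505) = 64.3733 km
  → nearest: R4 (19.7587 km)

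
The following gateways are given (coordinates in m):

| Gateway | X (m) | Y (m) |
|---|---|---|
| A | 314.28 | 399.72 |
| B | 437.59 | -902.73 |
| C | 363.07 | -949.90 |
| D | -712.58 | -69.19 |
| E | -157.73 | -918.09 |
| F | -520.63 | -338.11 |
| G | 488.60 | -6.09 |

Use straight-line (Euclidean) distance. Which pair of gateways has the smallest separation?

Pairwise distances:
A–B: 1308.27 m
A–C: 1350.50 m
A–D: 1128.86 m
A–E: 1399.79 m
A–F: 1114.21 m
A–G: 441.67 m
B–C: 88.19 m
B–D: 1420.45 m
B–E: 595.52 m
B–F: 1112.20 m
B–G: 898.09 m
C–D: 1390.21 m
C–E: 521.77 m
C–F: 1074.81 m
C–G: 952.12 m
D–E: 1014.14 m
D–F: 330.40 m
D–G: 1202.84 m
E–F: 684.16 m
E–G: 1117.80 m
F–G: 1062.44 m
Closest pair: B–C at 88.19 m.

B and C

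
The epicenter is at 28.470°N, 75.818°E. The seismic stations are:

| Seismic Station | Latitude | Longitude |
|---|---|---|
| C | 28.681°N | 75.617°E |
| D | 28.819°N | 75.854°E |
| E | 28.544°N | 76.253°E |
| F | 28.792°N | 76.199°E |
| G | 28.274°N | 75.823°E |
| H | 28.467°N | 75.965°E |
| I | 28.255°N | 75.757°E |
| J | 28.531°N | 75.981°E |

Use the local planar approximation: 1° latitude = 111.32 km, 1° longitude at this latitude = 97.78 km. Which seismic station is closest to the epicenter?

Distances from 28.470°N, 75.818°E:
C: √((0.211·111.32)² + (-0.201·97.78)²) = √(551.71057 + 386.27107) = 30.626 km
D: √((0.349·111.32)² + (0.036·97.78)²) = √(1509.37534 + 12.39096) = 39.010 km
E: √((0.074·111.32)² + (0.435·97.78)²) = √(67.85937 + 1809.16668) = 43.325 km
F: √((0.322·111.32)² + (0.381·97.78)²) = √(1284.86689 + 1387.87393) = 51.699 km
G: √((-0.196·111.32)² + (0.005·97.78)²) = √(476.05654 + 0.23902) = 21.824 km
H: √((-0.003·111.32)² + (0.147·97.78)²) = √(0.11153 + 206.60210) = 14.378 km
I: √((-0.215·111.32)² + (-0.061·97.78)²) = √(572.82678 + 35.57621) = 24.666 km
J: √((0.061·111.32)² + (0.163·97.78)²) = √(46.11116 + 254.02431) = 17.324 km
Minimum: H at 14.378 km.

H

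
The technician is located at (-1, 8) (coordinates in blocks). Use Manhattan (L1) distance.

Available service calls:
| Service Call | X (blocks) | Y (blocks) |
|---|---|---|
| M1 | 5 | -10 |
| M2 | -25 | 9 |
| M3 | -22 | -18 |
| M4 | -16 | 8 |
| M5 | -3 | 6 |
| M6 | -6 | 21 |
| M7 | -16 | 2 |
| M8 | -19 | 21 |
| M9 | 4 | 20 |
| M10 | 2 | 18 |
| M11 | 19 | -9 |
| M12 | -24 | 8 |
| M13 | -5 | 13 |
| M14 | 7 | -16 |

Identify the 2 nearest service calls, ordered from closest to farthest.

M5, M13

Distances from (-1, 8):
M1: 24 blocks
M2: 25 blocks
M3: 47 blocks
M4: 15 blocks
M5: 4 blocks
M6: 18 blocks
M7: 21 blocks
M8: 31 blocks
M9: 17 blocks
M10: 13 blocks
M11: 37 blocks
M12: 23 blocks
M13: 9 blocks
M14: 32 blocks
Sorted: M5 (4 blocks) < M13 (9 blocks) < M10 (13 blocks) < M4 (15 blocks) < …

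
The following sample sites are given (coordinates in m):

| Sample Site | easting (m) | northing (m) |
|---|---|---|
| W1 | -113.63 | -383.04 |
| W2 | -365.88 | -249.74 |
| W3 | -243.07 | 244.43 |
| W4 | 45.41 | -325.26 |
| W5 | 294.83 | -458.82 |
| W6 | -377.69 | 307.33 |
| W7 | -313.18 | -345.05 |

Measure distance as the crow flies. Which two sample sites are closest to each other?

Pairwise distances:
W1–W2: √((-252.25)² + (133.30)²) = √(63630.0625 + 17768.8900) = 285.31 m
W1–W3: √((-129.44)² + (627.47)²) = √(16754.7136 + 393718.6009) = 640.68 m
W1–W4: √((159.04)² + (57.78)²) = √(25293.7216 + 3338.5284) = 169.21 m
W1–W5: √((408.46)² + (-75.78)²) = √(166839.5716 + 5742.6084) = 415.43 m
W1–W6: √((-264.06)² + (690.37)²) = √(69727.6836 + 476610.7369) = 739.15 m
W1–W7: √((-199.55)² + (37.99)²) = √(39820.2025 + 1443.2401) = 203.13 m
W2–W3: √((122.81)² + (494.17)²) = √(15082.2961 + 244203.9889) = 509.20 m
W2–W4: √((411.29)² + (-75.52)²) = √(169159.4641 + 5703.2704) = 418.17 m
W2–W5: √((660.71)² + (-209.08)²) = √(436537.7041 + 43714.4464) = 693.00 m
W2–W6: √((-11.81)² + (557.07)²) = √(139.4761 + 310326.9849) = 557.20 m
W2–W7: √((52.70)² + (-95.31)²) = √(2777.2900 + 9083.9961) = 108.91 m
W3–W4: √((288.48)² + (-569.69)²) = √(83220.7104 + 324546.6961) = 638.57 m
W3–W5: √((537.90)² + (-703.25)²) = √(289336.4100 + 494560.5625) = 885.38 m
W3–W6: √((-134.62)² + (62.90)²) = √(18122.5444 + 3956.4100) = 148.59 m
W3–W7: √((-70.11)² + (-589.48)²) = √(4915.4121 + 347486.6704) = 593.63 m
W4–W5: √((249.42)² + (-133.56)²) = √(62210.3364 + 17838.2736) = 282.93 m
W4–W6: √((-423.10)² + (632.59)²) = √(179013.6100 + 400170.1081) = 761.04 m
W4–W7: √((-358.59)² + (-19.79)²) = √(128586.7881 + 391.6441) = 359.14 m
W5–W6: √((-672.52)² + (766.15)²) = √(452283.1504 + 586985.8225) = 1019.45 m
W5–W7: √((-608.01)² + (113.77)²) = √(369676.1601 + 12943.6129) = 618.56 m
W6–W7: √((64.51)² + (-652.38)²) = √(4161.5401 + 425599.6644) = 655.56 m
Closest pair: W2–W7 at 108.91 m.

W2 and W7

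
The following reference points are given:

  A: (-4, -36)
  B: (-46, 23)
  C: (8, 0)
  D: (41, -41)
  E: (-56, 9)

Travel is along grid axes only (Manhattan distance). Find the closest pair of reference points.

B and E

Pairwise distances:
B–E: |-10| + |-14| = 10 + 14 = 24
A–C: |12| + |36| = 12 + 36 = 48
A–D: |45| + |-5| = 45 + 5 = 50
C–E: |-64| + |9| = 64 + 9 = 73
C–D: |33| + |-41| = 33 + 41 = 74
B–C: |54| + |-23| = 54 + 23 = 77
A–E: |-52| + |45| = 52 + 45 = 97
A–B: |-42| + |59| = 42 + 59 = 101
D–E: |-97| + |50| = 97 + 50 = 147
B–D: |87| + |-64| = 87 + 64 = 151
Closest pair: B–E at 24.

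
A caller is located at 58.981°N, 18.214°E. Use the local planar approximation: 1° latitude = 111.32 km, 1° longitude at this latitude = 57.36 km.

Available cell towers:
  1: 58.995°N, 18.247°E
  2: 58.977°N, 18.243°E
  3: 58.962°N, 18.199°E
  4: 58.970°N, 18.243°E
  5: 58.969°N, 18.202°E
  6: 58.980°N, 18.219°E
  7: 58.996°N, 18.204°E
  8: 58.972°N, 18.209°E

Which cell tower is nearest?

6

Distances from 58.981°N, 18.214°E:
1: √((0.014·111.32)² + (0.033·57.36)²) = √(2.42886 + 3.58299) = 2.452 km
2: √((-0.004·111.32)² + (0.029·57.36)²) = √(0.19827 + 2.76703) = 1.722 km
3: √((-0.019·111.32)² + (-0.015·57.36)²) = √(4.47356 + 0.74029) = 2.283 km
4: √((-0.011·111.32)² + (0.029·57.36)²) = √(1.49945 + 2.76703) = 2.066 km
5: √((-0.012·111.32)² + (-0.012·57.36)²) = √(1.78447 + 0.47378) = 1.503 km
6: √((-0.001·111.32)² + (0.005·57.36)²) = √(0.01239 + 0.08225) = 0.308 km
7: √((0.015·111.32)² + (-0.010·57.36)²) = √(2.78823 + 0.32902) = 1.766 km
8: √((-0.009·111.32)² + (-0.005·57.36)²) = √(1.00376 + 0.08225) = 1.042 km
Minimum: 6 at 0.308 km.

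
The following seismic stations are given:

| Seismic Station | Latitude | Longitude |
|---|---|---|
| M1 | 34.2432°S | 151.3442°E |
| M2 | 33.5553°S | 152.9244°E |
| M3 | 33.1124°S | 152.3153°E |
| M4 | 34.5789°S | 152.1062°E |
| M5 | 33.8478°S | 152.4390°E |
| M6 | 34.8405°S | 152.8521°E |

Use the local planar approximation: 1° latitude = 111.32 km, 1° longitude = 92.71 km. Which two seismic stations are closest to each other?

Pairwise distances:
M1–M2: 165.3070 km
M1–M3: 154.7626 km
M1–M4: 79.9202 km
M1–M5: 110.6320 km
M1–M6: 154.8045 km
M2–M3: 74.9645 km
M2–M4: 136.8868 km
M2–M5: 55.5460 km
M2–M6: 143.2254 km
M3–M4: 164.3978 km
M3–M5: 82.6641 km
M3–M6: 198.7052 km
M4–M5: 87.0382 km
M4–M6: 75.0340 km
M5–M6: 116.9558 km
Closest pair: M2–M5 at 55.5460 km.

M2 and M5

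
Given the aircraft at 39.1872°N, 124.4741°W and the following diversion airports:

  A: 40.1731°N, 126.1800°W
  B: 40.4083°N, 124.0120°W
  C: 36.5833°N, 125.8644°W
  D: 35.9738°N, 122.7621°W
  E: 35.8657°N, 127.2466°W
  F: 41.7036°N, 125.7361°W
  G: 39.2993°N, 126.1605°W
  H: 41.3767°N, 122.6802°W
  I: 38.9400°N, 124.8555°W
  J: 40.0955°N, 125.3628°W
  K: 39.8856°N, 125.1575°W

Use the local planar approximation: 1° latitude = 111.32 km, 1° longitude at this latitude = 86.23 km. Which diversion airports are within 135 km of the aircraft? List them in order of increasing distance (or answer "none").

Distances from 39.1872°N, 124.4741°W:
A: √((0.9859·111.32)² + (-1.7059·86.23)²) = √(12045.147666 + 21638.338509) = 183.5306 km
B: √((1.2211·111.32)² + (0.4621·86.23)²) = √(18477.740253 + 1587.774085) = 141.6528 km
C: √((-2.6039·111.32)² + (-1.3903·86.23)²) = √(84022.383756 + 14372.549654) = 313.6797 km
D: √((-3.2134·111.32)² + (1.7120·86.23)²) = √(127960.513441 + 21793.365016) = 386.9805 km
E: √((-3.3215·111.32)² + (-2.7725·86.23)²) = √(136714.604010 + 57155.743932) = 440.3071 km
F: √((2.5164·111.32)² + (-1.2620·86.23)²) = √(78470.378667 + 11842.284272) = 300.5207 km
G: √((0.1121·111.32)² + (-1.6864·86.23)²) = √(155.724742 + 21146.473831) = 145.9527 km
H: √((2.1895·111.32)² + (1.7939·86.23)²) = √(59406.818471 + 23928.376416) = 288.6784 km
I: √((-0.2472·111.32)² + (-0.3814·86.23)²) = √(757.257055 + 1081.628569) = 42.8822 km
J: √((0.9083·111.32)² + (-0.8887·86.23)²) = √(10223.627646 + 5872.555536) = 126.8707 km
K: √((0.6984·111.32)² + (-0.6834·86.23)²) = √(6044.423101 + 3472.695635) = 97.5557 km
Threshold 135 km: I (42.8822 km), K (97.5557 km), J (126.8707 km) are within range.

I, K, J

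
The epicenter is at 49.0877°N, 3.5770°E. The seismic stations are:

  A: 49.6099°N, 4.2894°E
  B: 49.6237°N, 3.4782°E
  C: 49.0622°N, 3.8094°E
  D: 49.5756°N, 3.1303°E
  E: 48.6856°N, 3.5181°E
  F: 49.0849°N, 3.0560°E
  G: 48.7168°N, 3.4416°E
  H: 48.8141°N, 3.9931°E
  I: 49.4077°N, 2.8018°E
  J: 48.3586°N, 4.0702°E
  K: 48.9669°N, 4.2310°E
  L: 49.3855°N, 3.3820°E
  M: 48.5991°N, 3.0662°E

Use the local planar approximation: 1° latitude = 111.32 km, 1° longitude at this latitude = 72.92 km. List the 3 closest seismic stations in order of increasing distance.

Distances from 49.0877°N, 3.5770°E:
A: √((0.5222·111.32)² + (0.7124·72.92)²) = √(3379.248505 + 2698.616314) = 77.9607 km
B: √((0.5360·111.32)² + (-0.0988·72.92)²) = √(3560.212943 + 51.904763) = 60.1009 km
C: √((-0.0255·111.32)² + (0.2324·72.92)²) = √(8.057991 + 287.187523) = 17.1827 km
D: √((0.4879·111.32)² + (-0.4467·72.92)²) = √(2949.905011 + 1061.024042) = 63.3319 km
E: √((-0.4021·111.32)² + (-0.0589·72.92)²) = √(2003.616233 + 18.446922) = 44.9674 km
F: √((-0.0028·111.32)² + (-0.5210·72.92)²) = √(0.097154 + 1443.340395) = 37.9926 km
G: √((-0.3709·111.32)² + (-0.1354·72.92)²) = √(1704.747499 + 97.483396) = 42.4527 km
H: √((-0.2736·111.32)² + (0.4161·72.92)²) = √(927.638108 + 920.637692) = 42.9916 km
I: √((0.3200·111.32)² + (-0.7752·72.92)²) = √(1268.955382 + 3195.367753) = 66.8156 km
J: √((-0.7291·111.32)² + (0.4932·72.92)²) = √(6587.499447 + 1293.419654) = 88.7745 km
K: √((-0.1208·111.32)² + (0.6540·72.92)²) = √(180.834073 + 2274.305579) = 49.5494 km
L: √((0.2978·111.32)² + (-0.1950·72.92)²) = √(1098.995166 + 202.191336) = 36.0720 km
M: √((-0.4886·111.32)² + (-0.5108·72.92)²) = √(2958.375659 + 1387.378938) = 65.9223 km
Sorted: C (17.1827 km) < L (36.0720 km) < F (37.9926 km) < G (42.4527 km) < H (42.9916 km) < …

C, L, F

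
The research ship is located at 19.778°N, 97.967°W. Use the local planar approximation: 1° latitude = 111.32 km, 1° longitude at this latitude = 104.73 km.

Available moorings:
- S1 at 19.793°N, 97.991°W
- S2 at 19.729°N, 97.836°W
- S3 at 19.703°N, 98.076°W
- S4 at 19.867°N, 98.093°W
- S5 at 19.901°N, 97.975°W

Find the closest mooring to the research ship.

Distances from 19.778°N, 97.967°W:
S1: √((0.015·111.32)² + (-0.024·104.73)²) = √(2.78823 + 6.31778) = 3.018 km
S2: √((-0.049·111.32)² + (0.131·104.73)²) = √(29.75353 + 188.22825) = 14.764 km
S3: √((-0.075·111.32)² + (-0.109·104.73)²) = √(69.70580 + 130.31524) = 14.143 km
S4: √((0.089·111.32)² + (-0.126·104.73)²) = √(98.15816 + 174.13389) = 16.501 km
S5: √((0.123·111.32)² + (-0.008·104.73)²) = √(187.48072 + 0.70198) = 13.718 km
Minimum: S1 at 3.018 km.

S1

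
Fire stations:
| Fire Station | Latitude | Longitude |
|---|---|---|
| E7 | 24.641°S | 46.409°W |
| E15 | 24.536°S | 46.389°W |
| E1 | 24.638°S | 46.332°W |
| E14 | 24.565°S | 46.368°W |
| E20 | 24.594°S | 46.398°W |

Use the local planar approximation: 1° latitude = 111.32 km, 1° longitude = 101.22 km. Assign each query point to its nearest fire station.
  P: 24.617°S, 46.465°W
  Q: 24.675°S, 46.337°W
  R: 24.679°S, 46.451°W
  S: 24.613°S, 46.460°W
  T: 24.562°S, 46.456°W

P at 24.617°S, 46.465°W:
  E7: 6.266 km
  E15: 11.853 km
  E1: 13.664 km
  E14: 11.398 km
  E20: 7.249 km
  → nearest: E7 (6.266 km)
Q at 24.675°S, 46.337°W:
  E7: 8.212 km
  E15: 16.344 km
  E1: 4.150 km
  E14: 12.641 km
  E20: 10.928 km
  → nearest: E1 (4.150 km)
R at 24.679°S, 46.451°W:
  E7: 5.997 km
  E15: 17.111 km
  E1: 12.881 km
  E14: 15.219 km
  E20: 10.877 km
  → nearest: E7 (5.997 km)
S at 24.613°S, 46.460°W:
  E7: 6.030 km
  E15: 11.186 km
  E1: 13.252 km
  E14: 10.736 km
  E20: 6.622 km
  → nearest: E7 (6.030 km)
T at 24.562°S, 46.456°W:
  E7: 9.999 km
  E15: 7.374 km
  E1: 15.136 km
  E14: 8.914 km
  E20: 6.867 km
  → nearest: E20 (6.867 km)

P→E7; Q→E1; R→E7; S→E7; T→E20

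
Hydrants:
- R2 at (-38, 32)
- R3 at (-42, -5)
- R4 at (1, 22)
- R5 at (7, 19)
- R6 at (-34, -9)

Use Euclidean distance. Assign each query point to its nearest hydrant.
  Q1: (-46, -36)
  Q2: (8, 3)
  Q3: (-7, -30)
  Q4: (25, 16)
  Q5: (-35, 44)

Q1→R6; Q2→R5; Q3→R6; Q4→R5; Q5→R2

Q1 at (-46, -36):
  R2: √((8)² + (68)²) = √(64.000 + 4624.000) = 68.5
  R3: √((4)² + (31)²) = √(16.000 + 961.000) = 31.3
  R4: √((47)² + (58)²) = √(2209.000 + 3364.000) = 74.7
  R5: √((53)² + (55)²) = √(2809.000 + 3025.000) = 76.4
  R6: √((12)² + (27)²) = √(144.000 + 729.000) = 29.5
  → nearest: R6 (29.5)
Q2 at (8, 3):
  R2: √((-46)² + (29)²) = √(2116.000 + 841.000) = 54.4
  R3: √((-50)² + (-8)²) = √(2500.000 + 64.000) = 50.6
  R4: √((-7)² + (19)²) = √(49.000 + 361.000) = 20.2
  R5: √((-1)² + (16)²) = √(1.000 + 256.000) = 16.0
  R6: √((-42)² + (-12)²) = √(1764.000 + 144.000) = 43.7
  → nearest: R5 (16.0)
Q3 at (-7, -30):
  R2: √((-31)² + (62)²) = √(961.000 + 3844.000) = 69.3
  R3: √((-35)² + (25)²) = √(1225.000 + 625.000) = 43.0
  R4: √((8)² + (52)²) = √(64.000 + 2704.000) = 52.6
  R5: √((14)² + (49)²) = √(196.000 + 2401.000) = 51.0
  R6: √((-27)² + (21)²) = √(729.000 + 441.000) = 34.2
  → nearest: R6 (34.2)
Q4 at (25, 16):
  R2: √((-63)² + (16)²) = √(3969.000 + 256.000) = 65.0
  R3: √((-67)² + (-21)²) = √(4489.000 + 441.000) = 70.2
  R4: √((-24)² + (6)²) = √(576.000 + 36.000) = 24.7
  R5: √((-18)² + (3)²) = √(324.000 + 9.000) = 18.2
  R6: √((-59)² + (-25)²) = √(3481.000 + 625.000) = 64.1
  → nearest: R5 (18.2)
Q5 at (-35, 44):
  R2: √((-3)² + (-12)²) = √(9.000 + 144.000) = 12.4
  R3: √((-7)² + (-49)²) = √(49.000 + 2401.000) = 49.5
  R4: √((36)² + (-22)²) = √(1296.000 + 484.000) = 42.2
  R5: √((42)² + (-25)²) = √(1764.000 + 625.000) = 48.9
  R6: √((1)² + (-53)²) = √(1.000 + 2809.000) = 53.0
  → nearest: R2 (12.4)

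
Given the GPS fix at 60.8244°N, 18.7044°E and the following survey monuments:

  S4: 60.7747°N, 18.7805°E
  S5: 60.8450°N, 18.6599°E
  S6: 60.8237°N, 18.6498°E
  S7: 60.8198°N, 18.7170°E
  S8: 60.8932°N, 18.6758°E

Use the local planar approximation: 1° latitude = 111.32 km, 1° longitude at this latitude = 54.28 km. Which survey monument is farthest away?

Distances from 60.8244°N, 18.7044°E:
S4: √((-0.0497·111.32)² + (0.0761·54.28)²) = √(30.609707 + 17.062749) = 6.9045 km
S5: √((0.0206·111.32)² + (-0.0445·54.28)²) = √(5.258730 + 5.834447) = 3.3306 km
S6: √((-0.0007·111.32)² + (-0.0546·54.28)²) = √(0.006072 + 8.783447) = 2.9647 km
S7: √((-0.0046·111.32)² + (0.0126·54.28)²) = √(0.262218 + 0.467758) = 0.8544 km
S8: √((0.0688·111.32)² + (-0.0286·54.28)²) = √(58.657463 + 2.409971) = 7.8146 km
Maximum: S8 at 7.8146 km.

S8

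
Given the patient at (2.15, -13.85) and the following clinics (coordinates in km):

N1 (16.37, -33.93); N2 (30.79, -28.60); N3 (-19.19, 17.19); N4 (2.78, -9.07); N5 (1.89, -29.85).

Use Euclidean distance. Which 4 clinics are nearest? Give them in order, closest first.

N4, N5, N1, N2

Distances from (2.15, -13.85):
N1: √((14.22)² + (-20.08)²) = √(202.2084 + 403.2064) = 24.61 km
N2: √((28.64)² + (-14.75)²) = √(820.2496 + 217.5625) = 32.22 km
N3: √((-21.34)² + (31.04)²) = √(455.3956 + 963.4816) = 37.67 km
N4: √((0.63)² + (4.78)²) = √(0.3969 + 22.8484) = 4.82 km
N5: √((-0.26)² + (-16.00)²) = √(0.0676 + 256.0000) = 16.00 km
Sorted: N4 (4.82 km) < N5 (16.00 km) < N1 (24.61 km) < N2 (32.22 km) < N3 (37.67 km)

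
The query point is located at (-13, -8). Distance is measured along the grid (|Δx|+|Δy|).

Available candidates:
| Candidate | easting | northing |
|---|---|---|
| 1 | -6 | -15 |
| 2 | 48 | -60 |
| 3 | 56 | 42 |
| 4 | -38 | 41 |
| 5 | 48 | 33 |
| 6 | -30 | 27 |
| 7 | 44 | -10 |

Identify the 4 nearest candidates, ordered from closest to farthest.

Distances from (-13, -8):
1: 14
2: 113
3: 119
4: 74
5: 102
6: 52
7: 59
Sorted: 1 (14) < 6 (52) < 7 (59) < 4 (74) < 5 (102) < 2 (113) < …

1, 6, 7, 4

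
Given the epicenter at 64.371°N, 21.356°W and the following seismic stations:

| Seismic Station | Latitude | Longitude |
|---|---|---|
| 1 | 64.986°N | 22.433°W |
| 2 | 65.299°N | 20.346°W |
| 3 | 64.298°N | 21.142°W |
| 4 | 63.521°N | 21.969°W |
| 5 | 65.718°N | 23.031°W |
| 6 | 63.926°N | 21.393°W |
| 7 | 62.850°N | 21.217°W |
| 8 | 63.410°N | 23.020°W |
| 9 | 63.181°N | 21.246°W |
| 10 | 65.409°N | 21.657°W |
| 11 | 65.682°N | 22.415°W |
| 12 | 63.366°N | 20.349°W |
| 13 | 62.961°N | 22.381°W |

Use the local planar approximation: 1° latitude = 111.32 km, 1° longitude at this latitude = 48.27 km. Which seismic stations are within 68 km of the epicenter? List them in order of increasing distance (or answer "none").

3, 6

Distances from 64.371°N, 21.356°W:
1: 85.963 km
2: 114.231 km
3: 13.143 km
4: 99.141 km
5: 170.357 km
6: 49.570 km
7: 169.451 km
8: 133.776 km
9: 132.577 km
10: 116.460 km
11: 154.634 km
12: 121.980 km
13: 164.575 km
Threshold 68 km: 3 (13.143 km), 6 (49.570 km) are within range.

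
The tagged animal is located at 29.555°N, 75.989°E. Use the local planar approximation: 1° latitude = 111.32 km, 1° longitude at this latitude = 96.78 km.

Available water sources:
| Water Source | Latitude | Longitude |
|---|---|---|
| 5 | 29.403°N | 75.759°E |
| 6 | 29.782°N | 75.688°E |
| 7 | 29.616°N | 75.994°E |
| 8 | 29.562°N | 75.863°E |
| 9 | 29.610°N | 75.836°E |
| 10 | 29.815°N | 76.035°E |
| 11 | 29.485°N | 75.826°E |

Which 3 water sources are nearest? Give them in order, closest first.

Distances from 29.555°N, 75.989°E:
5: √((-0.152·111.32)² + (-0.230·96.78)²) = √(286.30806 + 495.48089) = 27.960 km
6: √((0.227·111.32)² + (-0.301·96.78)²) = √(638.55471 + 848.60234) = 38.564 km
7: √((0.061·111.32)² + (0.005·96.78)²) = √(46.11116 + 0.23416) = 6.808 km
8: √((0.007·111.32)² + (-0.126·96.78)²) = √(0.60721 + 148.70046) = 12.219 km
9: √((0.055·111.32)² + (-0.153·96.78)²) = √(37.48623 + 219.25732) = 16.023 km
10: √((0.260·111.32)² + (0.046·96.78)²) = √(837.70883 + 19.81924) = 29.284 km
11: √((-0.070·111.32)² + (-0.163·96.78)²) = √(60.72150 + 248.85504) = 17.595 km
Sorted: 7 (6.808 km) < 8 (12.219 km) < 9 (16.023 km) < 11 (17.595 km) < 5 (27.960 km) < …

7, 8, 9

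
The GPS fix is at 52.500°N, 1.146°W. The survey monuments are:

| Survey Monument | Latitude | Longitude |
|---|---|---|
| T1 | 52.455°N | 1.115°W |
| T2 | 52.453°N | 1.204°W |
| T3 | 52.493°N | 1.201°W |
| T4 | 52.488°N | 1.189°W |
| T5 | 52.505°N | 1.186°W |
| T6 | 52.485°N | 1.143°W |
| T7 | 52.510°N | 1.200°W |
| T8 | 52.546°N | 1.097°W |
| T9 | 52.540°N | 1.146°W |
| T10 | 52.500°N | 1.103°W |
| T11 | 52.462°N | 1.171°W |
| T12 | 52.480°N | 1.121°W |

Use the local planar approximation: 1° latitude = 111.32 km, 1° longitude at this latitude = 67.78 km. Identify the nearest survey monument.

Distances from 52.500°N, 1.146°W:
T1: 5.432 km
T2: 6.544 km
T3: 3.808 km
T4: 3.206 km
T5: 2.768 km
T6: 1.682 km
T7: 3.826 km
T8: 6.103 km
T9: 4.453 km
T10: 2.915 km
T11: 4.557 km
T12: 2.798 km
Minimum: T6 at 1.682 km.

T6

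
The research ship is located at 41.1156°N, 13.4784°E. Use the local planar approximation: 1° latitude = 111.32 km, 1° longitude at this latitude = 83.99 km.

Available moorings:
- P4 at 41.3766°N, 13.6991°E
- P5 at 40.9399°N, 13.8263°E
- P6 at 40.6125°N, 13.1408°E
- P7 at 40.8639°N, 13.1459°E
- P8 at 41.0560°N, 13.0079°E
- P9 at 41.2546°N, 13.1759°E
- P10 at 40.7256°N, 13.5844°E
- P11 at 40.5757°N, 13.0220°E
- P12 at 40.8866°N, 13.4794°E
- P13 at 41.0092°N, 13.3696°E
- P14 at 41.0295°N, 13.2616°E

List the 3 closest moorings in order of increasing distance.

Distances from 41.1156°N, 13.4784°E:
P4: √((0.2610·111.32)² + (0.2207·83.99)²) = √(844.165132 + 343.605280) = 34.4640 km
P5: √((-0.1757·111.32)² + (0.3479·83.99)²) = √(382.551508 + 853.815471) = 35.1620 km
P6: √((-0.5031·111.32)² + (-0.3376·83.99)²) = √(3136.570330 + 804.007386) = 62.7740 km
P7: √((-0.2517·111.32)² + (-0.3325·83.99)²) = √(785.078034 + 779.899177) = 39.5598 km
P8: √((-0.0596·111.32)² + (-0.4705·83.99)²) = √(44.018873 + 1561.616604) = 40.0704 km
P9: √((0.1390·111.32)² + (-0.3025·83.99)²) = √(239.428583 + 645.514379) = 29.7480 km
P10: √((-0.3900·111.32)² + (0.1060·83.99)²) = √(1884.844859 + 79.262341) = 44.3182 km
P11: √((-0.5399·111.32)² + (-0.4564·83.99)²) = √(3612.210496 + 1469.421649) = 71.2856 km
P12: √((-0.2290·111.32)² + (0.0010·83.99)²) = √(649.856340 + 0.007054) = 25.4924 km
P13: √((-0.1064·111.32)² + (-0.1088·83.99)²) = √(140.290948 + 83.505091) = 14.9598 km
P14: √((-0.0861·111.32)² + (-0.2168·83.99)²) = √(91.865554 + 331.568846) = 20.5775 km
Sorted: P13 (14.9598 km) < P14 (20.5775 km) < P12 (25.4924 km) < P9 (29.7480 km) < P4 (34.4640 km) < …

P13, P14, P12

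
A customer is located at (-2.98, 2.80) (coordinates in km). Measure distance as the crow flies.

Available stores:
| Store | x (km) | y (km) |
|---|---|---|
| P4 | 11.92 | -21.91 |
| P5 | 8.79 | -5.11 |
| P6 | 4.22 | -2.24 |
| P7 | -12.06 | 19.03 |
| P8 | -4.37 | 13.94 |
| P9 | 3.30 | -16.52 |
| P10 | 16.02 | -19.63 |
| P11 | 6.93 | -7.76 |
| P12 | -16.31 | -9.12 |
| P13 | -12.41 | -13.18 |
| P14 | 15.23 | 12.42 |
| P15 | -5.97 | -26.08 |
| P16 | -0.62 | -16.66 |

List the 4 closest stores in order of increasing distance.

P6, P8, P5, P11

Distances from (-2.98, 2.80):
P4: √((14.90)² + (-24.71)²) = √(222.0100 + 610.5841) = 28.85 km
P5: √((11.77)² + (-7.91)²) = √(138.5329 + 62.5681) = 14.18 km
P6: √((7.20)² + (-5.04)²) = √(51.8400 + 25.4016) = 8.79 km
P7: √((-9.08)² + (16.23)²) = √(82.4464 + 263.4129) = 18.60 km
P8: √((-1.39)² + (11.14)²) = √(1.9321 + 124.0996) = 11.23 km
P9: √((6.28)² + (-19.32)²) = √(39.4384 + 373.2624) = 20.32 km
P10: √((19.00)² + (-22.43)²) = √(361.0000 + 503.1049) = 29.40 km
P11: √((9.91)² + (-10.56)²) = √(98.2081 + 111.5136) = 14.48 km
P12: √((-13.33)² + (-11.92)²) = √(177.6889 + 142.0864) = 17.88 km
P13: √((-9.43)² + (-15.98)²) = √(88.9249 + 255.3604) = 18.55 km
P14: √((18.21)² + (9.62)²) = √(331.6041 + 92.5444) = 20.59 km
P15: √((-2.99)² + (-28.88)²) = √(8.9401 + 834.0544) = 29.03 km
P16: √((2.36)² + (-19.46)²) = √(5.5696 + 378.6916) = 19.60 km
Sorted: P6 (8.79 km) < P8 (11.23 km) < P5 (14.18 km) < P11 (14.48 km) < P12 (17.88 km) < P13 (18.55 km) < …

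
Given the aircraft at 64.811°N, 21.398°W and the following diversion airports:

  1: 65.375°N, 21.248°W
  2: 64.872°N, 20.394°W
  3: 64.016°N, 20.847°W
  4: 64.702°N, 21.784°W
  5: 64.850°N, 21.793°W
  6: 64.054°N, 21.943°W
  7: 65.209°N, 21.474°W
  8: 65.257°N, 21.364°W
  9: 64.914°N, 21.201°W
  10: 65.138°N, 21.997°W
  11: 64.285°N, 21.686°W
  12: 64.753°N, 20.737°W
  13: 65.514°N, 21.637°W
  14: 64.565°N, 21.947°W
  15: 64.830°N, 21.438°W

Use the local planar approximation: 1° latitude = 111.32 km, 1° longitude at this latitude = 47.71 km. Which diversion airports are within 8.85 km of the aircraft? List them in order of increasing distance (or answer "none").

15

Distances from 64.811°N, 21.398°W:
1: √((0.564·111.32)² + (0.150·47.71)²) = √(3941.89093 + 51.21549) = 63.191 km
2: √((0.061·111.32)² + (1.004·47.71)²) = √(46.11116 + 2294.49047) = 48.380 km
3: √((-0.795·111.32)² + (0.551·47.71)²) = √(7832.14380 + 691.06999) = 92.321 km
4: √((-0.109·111.32)² + (-0.386·47.71)²) = √(147.23104 + 339.15127) = 22.054 km
5: √((0.039·111.32)² + (-0.395·47.71)²) = √(18.84845 + 355.15099) = 19.339 km
6: √((-0.757·111.32)² + (-0.545·47.71)²) = √(7101.30481 + 676.10140) = 88.190 km
7: √((0.398·111.32)² + (-0.076·47.71)²) = √(1962.96492 + 13.14759) = 44.453 km
8: √((0.446·111.32)² + (0.034·47.71)²) = √(2464.99540 + 2.63134) = 49.675 km
9: √((0.103·111.32)² + (0.197·47.71)²) = √(131.46824 + 88.33876) = 14.826 km
10: √((0.327·111.32)² + (-0.599·47.71)²) = √(1325.07939 + 816.71866) = 46.280 km
11: √((-0.526·111.32)² + (-0.288·47.71)²) = √(3428.60839 + 188.80079) = 60.145 km
12: √((-0.058·111.32)² + (0.661·47.71)²) = √(41.68717 + 994.53885) = 32.190 km
13: √((0.703·111.32)² + (-0.239·47.71)²) = √(6124.30830 + 130.02134) = 79.084 km
14: √((-0.246·111.32)² + (-0.549·47.71)²) = √(749.92289 + 686.06225) = 37.894 km
15: √((0.019·111.32)² + (-0.040·47.71)²) = √(4.47356 + 3.64199) = 2.849 km
Threshold 8.85 km: 15 (2.849 km) is within range.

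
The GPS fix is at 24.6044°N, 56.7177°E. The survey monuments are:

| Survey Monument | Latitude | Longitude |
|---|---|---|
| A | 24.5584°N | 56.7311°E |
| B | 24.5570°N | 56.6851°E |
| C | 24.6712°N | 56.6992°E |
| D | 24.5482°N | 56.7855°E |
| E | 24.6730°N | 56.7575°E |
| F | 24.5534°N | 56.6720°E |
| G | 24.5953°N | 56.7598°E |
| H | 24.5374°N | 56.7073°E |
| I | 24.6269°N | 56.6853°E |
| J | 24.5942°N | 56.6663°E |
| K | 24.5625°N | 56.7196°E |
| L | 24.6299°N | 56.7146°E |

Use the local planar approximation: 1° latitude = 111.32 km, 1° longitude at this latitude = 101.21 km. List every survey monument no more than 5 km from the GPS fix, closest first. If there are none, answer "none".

Distances from 24.6044°N, 56.7177°E:
A: 5.2973 km
B: 6.2232 km
C: 7.6683 km
D: 9.2859 km
E: 8.6338 km
F: 7.3229 km
G: 4.3797 km
H: 7.5323 km
I: 4.1263 km
J: 5.3247 km
K: 4.6683 km
L: 2.8559 km
Threshold 5 km: L (2.8559 km), I (4.1263 km), G (4.3797 km), K (4.6683 km) are within range.

L, I, G, K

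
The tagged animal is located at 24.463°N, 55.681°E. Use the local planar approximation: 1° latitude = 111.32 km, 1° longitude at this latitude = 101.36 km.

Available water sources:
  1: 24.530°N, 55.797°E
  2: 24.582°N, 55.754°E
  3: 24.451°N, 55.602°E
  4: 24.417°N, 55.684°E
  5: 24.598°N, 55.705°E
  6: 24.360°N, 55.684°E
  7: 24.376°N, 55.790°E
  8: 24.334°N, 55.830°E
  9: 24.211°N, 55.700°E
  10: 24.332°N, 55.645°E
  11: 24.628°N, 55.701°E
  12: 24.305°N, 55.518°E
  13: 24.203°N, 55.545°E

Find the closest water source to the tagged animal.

4

Distances from 24.463°N, 55.681°E:
1: √((0.067·111.32)² + (0.116·101.36)²) = √(55.62833 + 138.24492) = 13.924 km
2: √((0.119·111.32)² + (0.073·101.36)²) = √(175.48513 + 54.74934) = 15.173 km
3: √((-0.012·111.32)² + (-0.079·101.36)²) = √(1.78447 + 64.11910) = 8.118 km
4: √((-0.046·111.32)² + (0.003·101.36)²) = √(26.22177 + 0.09246) = 5.130 km
5: √((0.135·111.32)² + (0.024·101.36)²) = √(225.84680 + 5.91774) = 15.224 km
6: √((-0.103·111.32)² + (0.003·101.36)²) = √(131.46824 + 0.09246) = 11.470 km
7: √((-0.087·111.32)² + (0.109·101.36)²) = √(93.79613 + 122.06361) = 14.692 km
8: √((-0.129·111.32)² + (0.149·101.36)²) = √(206.21764 + 228.08973) = 20.840 km
9: √((-0.252·111.32)² + (0.019·101.36)²) = √(786.95061 + 3.70886) = 28.119 km
10: √((-0.131·111.32)² + (-0.036·101.36)²) = √(212.66156 + 13.31491) = 15.033 km
11: √((0.165·111.32)² + (0.020·101.36)²) = √(337.37608 + 4.10954) = 18.479 km
12: √((-0.158·111.32)² + (-0.163·101.36)²) = √(309.35744 + 272.96591) = 24.131 km
13: √((-0.260·111.32)² + (-0.136·101.36)²) = √(837.70883 + 190.02512) = 32.058 km
Minimum: 4 at 5.130 km.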